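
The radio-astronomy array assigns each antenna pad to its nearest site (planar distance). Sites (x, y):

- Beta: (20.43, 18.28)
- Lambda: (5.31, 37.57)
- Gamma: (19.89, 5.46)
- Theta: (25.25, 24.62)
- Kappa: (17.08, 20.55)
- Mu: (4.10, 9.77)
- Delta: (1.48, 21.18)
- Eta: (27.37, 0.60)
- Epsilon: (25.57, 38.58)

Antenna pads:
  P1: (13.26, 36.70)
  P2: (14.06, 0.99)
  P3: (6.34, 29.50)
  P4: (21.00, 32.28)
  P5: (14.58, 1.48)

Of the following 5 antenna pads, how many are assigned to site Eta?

P1 → Lambda
P2 → Gamma
P3 → Lambda
P4 → Epsilon
P5 → Gamma
0 of the 5 go to Eta.

0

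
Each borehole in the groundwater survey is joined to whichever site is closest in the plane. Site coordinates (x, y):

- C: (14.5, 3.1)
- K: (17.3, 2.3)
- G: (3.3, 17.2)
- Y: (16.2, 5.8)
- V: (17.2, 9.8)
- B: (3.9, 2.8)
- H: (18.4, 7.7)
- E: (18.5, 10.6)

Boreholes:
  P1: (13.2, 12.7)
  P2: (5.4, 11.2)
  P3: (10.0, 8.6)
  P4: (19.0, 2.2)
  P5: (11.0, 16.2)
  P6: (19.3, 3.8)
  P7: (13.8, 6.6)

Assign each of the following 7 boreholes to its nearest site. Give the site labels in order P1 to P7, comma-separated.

P1 → V (d²=24.41)
P2 → G (d²=40.41)
P3 → Y (d²=46.28)
P4 → K (d²=2.90)
P5 → G (d²=60.29)
P6 → K (d²=6.25)
P7 → Y (d²=6.40)

V, G, Y, K, G, K, Y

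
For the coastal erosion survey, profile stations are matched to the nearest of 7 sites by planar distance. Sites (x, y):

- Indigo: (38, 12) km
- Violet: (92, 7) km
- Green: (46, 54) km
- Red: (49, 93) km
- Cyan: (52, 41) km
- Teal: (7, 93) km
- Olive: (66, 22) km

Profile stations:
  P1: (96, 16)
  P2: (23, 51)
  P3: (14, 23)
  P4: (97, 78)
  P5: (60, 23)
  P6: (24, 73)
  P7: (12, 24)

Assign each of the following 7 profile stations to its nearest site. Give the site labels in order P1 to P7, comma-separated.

P1 → Violet (d²=97.00)
P2 → Green (d²=538.00)
P3 → Indigo (d²=697.00)
P4 → Red (d²=2529.00)
P5 → Olive (d²=37.00)
P6 → Teal (d²=689.00)
P7 → Indigo (d²=820.00)

Violet, Green, Indigo, Red, Olive, Teal, Indigo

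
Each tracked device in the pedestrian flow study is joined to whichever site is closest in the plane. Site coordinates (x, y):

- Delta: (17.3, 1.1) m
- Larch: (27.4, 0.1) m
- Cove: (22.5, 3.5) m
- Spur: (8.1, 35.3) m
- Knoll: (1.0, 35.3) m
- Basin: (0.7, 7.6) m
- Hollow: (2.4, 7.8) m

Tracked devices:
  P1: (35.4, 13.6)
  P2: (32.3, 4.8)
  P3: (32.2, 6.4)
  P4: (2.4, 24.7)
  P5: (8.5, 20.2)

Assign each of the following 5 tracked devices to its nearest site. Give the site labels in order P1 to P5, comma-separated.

P1 → Larch (d²=246.25)
P2 → Larch (d²=46.10)
P3 → Larch (d²=62.73)
P4 → Knoll (d²=114.32)
P5 → Hollow (d²=190.97)

Larch, Larch, Larch, Knoll, Hollow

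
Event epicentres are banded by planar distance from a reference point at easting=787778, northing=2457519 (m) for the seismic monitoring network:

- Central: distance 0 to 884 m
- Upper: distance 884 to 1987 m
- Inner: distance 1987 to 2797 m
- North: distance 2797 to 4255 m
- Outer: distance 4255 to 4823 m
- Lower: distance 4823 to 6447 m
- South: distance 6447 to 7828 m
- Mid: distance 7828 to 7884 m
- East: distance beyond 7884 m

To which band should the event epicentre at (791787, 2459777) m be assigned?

Distance = √((791787−787778)² + (2459777−2457519)²) = √(16072081.000 + 5098564.000) = 4601.157 m.
4255 ≤ 4601.157 < 4823 → Outer.

Outer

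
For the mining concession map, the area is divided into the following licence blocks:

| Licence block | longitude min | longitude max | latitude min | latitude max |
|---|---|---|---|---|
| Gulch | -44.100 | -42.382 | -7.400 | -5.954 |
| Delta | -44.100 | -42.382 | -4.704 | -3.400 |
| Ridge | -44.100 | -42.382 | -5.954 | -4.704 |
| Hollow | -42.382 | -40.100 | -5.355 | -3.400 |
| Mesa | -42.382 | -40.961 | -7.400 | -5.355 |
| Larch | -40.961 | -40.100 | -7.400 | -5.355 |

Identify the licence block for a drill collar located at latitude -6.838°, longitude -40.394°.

The point has longitude = -40.394 and latitude = -6.838.
Only Larch satisfies -40.961 ≤ longitude ≤ -40.100 and -7.400 ≤ latitude ≤ -5.355.

Larch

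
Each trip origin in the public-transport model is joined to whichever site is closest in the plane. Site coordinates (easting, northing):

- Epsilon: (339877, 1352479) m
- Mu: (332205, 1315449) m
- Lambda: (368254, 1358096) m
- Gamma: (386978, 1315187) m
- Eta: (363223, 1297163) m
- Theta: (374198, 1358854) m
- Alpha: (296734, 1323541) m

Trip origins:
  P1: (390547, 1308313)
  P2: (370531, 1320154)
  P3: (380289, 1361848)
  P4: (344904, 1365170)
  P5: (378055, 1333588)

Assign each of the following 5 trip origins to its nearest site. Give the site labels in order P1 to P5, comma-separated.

Gamma, Gamma, Theta, Epsilon, Gamma

P1 → Gamma (d²=59989637.00)
P2 → Gamma (d²=295174898.00)
P3 → Theta (d²=46064317.00)
P4 → Epsilon (d²=186332210.00)
P5 → Gamma (d²=418216730.00)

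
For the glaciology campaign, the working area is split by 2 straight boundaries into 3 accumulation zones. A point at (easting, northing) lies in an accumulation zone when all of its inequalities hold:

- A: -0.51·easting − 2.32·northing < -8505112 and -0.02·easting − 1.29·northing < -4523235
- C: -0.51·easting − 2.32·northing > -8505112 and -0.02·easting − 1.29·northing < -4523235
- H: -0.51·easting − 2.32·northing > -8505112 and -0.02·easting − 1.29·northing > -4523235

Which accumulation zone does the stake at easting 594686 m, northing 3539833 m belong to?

A

-0.51·594686 − 2.32·3539833 = -8515702.420, which is < -8505112
-0.02·594686 − 1.29·3539833 = -4578278.290, which is < -4523235
This sign pattern matches A.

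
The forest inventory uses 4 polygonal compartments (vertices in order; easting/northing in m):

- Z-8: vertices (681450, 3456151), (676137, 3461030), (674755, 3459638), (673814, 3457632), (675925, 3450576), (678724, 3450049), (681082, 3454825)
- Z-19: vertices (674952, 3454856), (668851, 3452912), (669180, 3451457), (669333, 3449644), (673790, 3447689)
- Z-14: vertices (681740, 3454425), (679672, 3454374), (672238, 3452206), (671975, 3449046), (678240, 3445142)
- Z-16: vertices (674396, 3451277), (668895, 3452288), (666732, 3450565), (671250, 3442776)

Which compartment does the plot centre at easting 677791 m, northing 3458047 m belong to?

Z-8

Cast a ray rightward from (677791, 3458047). For each polygon, the edges (by vertex number in listed order) whose endpoints lie on opposite sides of northing = 3458047, where each meets that height, and whether that is right or left of the point:
Z-8: 1–2 at easting≈679385.3 (right), 3–4 at easting≈674008.7 (left) → 1 crossing.
Z-19: no edge straddles that height → 0 crossings.
Z-14: no edge straddles that height → 0 crossings.
Z-16: no edge straddles that height → 0 crossings.
Only Z-8 has an odd count, so the point is inside Z-8.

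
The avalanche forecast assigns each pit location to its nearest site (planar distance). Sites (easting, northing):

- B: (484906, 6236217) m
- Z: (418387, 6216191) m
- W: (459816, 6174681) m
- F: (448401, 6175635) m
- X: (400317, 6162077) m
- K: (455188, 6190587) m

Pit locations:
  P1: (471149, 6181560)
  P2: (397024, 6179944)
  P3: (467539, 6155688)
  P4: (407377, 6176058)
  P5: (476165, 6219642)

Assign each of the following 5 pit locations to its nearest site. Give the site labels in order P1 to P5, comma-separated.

W, X, W, X, B

P1 → W (d²=175757530.00)
P2 → X (d²=330073538.00)
P3 → W (d²=420378778.00)
P4 → X (d²=245311961.00)
P5 → B (d²=351135706.00)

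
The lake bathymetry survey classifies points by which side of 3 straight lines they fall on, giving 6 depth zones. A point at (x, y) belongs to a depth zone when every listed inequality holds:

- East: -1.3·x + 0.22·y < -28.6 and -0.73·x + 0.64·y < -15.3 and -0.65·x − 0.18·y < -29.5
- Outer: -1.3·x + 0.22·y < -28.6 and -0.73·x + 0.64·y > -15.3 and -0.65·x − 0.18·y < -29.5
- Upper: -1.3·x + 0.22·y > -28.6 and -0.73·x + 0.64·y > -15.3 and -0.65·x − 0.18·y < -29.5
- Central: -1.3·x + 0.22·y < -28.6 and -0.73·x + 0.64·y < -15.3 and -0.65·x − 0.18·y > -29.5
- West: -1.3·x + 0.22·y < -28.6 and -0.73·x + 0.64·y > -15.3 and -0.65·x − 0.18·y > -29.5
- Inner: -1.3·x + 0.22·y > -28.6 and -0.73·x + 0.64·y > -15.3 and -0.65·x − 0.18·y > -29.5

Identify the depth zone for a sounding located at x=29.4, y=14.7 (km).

-1.3·29.4 + 0.22·14.7 = -34.986, which is < -28.6
-0.73·29.4 + 0.64·14.7 = -12.054, which is > -15.3
-0.65·29.4 − 0.18·14.7 = -21.756, which is > -29.5
This sign pattern matches West.

West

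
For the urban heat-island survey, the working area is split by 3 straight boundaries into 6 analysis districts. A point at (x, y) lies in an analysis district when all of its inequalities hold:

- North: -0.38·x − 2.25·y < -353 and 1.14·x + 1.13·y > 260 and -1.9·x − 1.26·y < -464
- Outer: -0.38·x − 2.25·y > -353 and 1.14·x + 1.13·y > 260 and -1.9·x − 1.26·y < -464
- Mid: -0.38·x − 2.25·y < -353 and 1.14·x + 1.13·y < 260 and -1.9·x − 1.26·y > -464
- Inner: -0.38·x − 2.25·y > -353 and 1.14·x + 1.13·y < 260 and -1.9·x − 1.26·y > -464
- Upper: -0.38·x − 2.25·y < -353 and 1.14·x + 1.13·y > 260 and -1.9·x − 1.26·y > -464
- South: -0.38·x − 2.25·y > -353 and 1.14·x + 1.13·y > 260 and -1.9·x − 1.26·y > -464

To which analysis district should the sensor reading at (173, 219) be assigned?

-0.38·173 − 2.25·219 = -558.490, which is < -353
1.14·173 + 1.13·219 = 444.690, which is > 260
-1.9·173 − 1.26·219 = -604.640, which is < -464
This sign pattern matches North.

North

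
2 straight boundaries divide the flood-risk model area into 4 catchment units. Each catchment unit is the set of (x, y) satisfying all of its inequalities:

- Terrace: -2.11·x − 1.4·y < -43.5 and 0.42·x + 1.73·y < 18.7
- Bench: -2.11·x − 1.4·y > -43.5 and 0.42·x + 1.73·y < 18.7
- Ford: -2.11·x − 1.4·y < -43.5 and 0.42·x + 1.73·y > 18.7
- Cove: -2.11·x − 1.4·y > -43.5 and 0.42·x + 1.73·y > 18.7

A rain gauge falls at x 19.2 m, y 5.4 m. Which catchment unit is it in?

Terrace

-2.11·19.2 − 1.4·5.4 = -48.072, which is < -43.5
0.42·19.2 + 1.73·5.4 = 17.406, which is < 18.7
This sign pattern matches Terrace.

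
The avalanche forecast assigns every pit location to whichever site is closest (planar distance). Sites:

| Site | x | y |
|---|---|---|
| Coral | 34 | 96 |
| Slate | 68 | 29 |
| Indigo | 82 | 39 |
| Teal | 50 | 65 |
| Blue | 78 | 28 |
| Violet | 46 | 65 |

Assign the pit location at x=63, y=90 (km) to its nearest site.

Teal

Squared distances to each site:
Coral: 877.000; Slate: 3746.000; Indigo: 2962.000; Teal: 794.000; Blue: 4069.000; Violet: 914.000.
Minimum at Teal.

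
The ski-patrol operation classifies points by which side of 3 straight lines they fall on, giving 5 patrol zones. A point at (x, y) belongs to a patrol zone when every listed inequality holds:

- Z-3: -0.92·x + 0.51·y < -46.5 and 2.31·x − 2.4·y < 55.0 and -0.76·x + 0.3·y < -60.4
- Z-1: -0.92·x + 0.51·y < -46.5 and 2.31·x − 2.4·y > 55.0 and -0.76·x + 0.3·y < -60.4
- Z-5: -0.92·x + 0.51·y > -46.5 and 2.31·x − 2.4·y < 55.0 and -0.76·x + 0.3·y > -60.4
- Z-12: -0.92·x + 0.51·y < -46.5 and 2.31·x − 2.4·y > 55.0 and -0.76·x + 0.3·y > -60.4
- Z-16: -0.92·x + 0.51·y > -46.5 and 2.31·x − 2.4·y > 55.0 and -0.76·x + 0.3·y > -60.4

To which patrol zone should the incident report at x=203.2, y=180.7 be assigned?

Z-3

-0.92·203.2 + 0.51·180.7 = -94.787, which is < -46.5
2.31·203.2 − 2.4·180.7 = 35.712, which is < 55.0
-0.76·203.2 + 0.3·180.7 = -100.222, which is < -60.4
This sign pattern matches Z-3.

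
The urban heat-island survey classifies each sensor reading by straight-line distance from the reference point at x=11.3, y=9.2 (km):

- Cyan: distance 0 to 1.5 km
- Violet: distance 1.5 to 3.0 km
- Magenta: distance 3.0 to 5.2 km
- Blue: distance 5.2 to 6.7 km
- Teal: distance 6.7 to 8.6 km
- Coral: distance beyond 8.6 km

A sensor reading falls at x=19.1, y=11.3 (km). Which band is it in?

Distance = √((19.1−11.3)² + (11.3−9.2)²) = √(60.840 + 4.410) = 8.078 km.
6.7 ≤ 8.078 < 8.6 → Teal.

Teal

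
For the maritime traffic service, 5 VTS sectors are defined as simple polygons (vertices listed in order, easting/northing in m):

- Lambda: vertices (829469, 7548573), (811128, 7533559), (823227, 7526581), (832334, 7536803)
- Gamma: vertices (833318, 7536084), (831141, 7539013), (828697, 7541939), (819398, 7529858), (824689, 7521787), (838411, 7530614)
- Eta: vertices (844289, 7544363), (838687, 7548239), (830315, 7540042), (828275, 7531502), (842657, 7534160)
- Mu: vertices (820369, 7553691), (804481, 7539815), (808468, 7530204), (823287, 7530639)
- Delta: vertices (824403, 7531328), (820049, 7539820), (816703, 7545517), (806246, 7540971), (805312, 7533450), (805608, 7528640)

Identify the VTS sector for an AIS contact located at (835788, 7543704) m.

Eta

Cast a ray rightward from (835788, 7543704). For each polygon, the edges (by vertex number in listed order) whose endpoints lie on opposite sides of northing = 7543704, where each meets that height, and whether that is right or left of the point:
Lambda: 1–2 at easting≈823521.1 (left), 4–1 at easting≈830654.2 (left) → 0 crossings.
Gamma: no edge straddles that height → 0 crossings.
Eta: 2–3 at easting≈834055.2 (left), 5–1 at easting≈844183.6 (right) → 1 crossing.
Mu: 1–2 at easting≈808933.9 (left), 4–1 at easting≈821633.2 (left) → 0 crossings.
Delta: 2–3 at easting≈817767.8 (left), 3–4 at easting≈812532.6 (left) → 0 crossings.
Only Eta has an odd count, so the point is inside Eta.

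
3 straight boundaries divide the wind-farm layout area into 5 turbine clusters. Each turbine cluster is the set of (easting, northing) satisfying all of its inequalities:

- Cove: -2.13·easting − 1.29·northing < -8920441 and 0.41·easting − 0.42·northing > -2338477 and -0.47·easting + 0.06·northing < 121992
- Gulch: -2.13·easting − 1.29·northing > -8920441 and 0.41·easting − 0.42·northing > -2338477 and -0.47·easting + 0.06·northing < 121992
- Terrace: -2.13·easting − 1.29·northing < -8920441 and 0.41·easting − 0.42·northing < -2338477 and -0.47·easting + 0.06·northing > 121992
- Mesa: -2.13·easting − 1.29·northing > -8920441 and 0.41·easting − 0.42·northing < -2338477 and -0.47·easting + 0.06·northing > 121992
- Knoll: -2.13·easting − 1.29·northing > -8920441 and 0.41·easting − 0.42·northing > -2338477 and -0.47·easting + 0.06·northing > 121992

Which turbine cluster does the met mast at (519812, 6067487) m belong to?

-2.13·519812 − 1.29·6067487 = -8934257.790, which is < -8920441
0.41·519812 − 0.42·6067487 = -2335221.620, which is > -2338477
-0.47·519812 + 0.06·6067487 = 119737.580, which is < 121992
This sign pattern matches Cove.

Cove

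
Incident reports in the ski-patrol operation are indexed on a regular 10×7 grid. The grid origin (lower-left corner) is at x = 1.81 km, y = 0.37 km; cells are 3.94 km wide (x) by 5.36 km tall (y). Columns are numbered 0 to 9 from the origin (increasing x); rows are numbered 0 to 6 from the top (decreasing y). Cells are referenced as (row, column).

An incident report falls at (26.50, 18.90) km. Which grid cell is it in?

Column index: ⌊(26.50 − 1.81) / 3.94⌋ = ⌊6.266⌋ = 6
Row offset from origin: ⌊(18.90 − 0.37) / 5.36⌋ = ⌊3.457⌋ = 3 → row 3 (counted from top)

(3, 6)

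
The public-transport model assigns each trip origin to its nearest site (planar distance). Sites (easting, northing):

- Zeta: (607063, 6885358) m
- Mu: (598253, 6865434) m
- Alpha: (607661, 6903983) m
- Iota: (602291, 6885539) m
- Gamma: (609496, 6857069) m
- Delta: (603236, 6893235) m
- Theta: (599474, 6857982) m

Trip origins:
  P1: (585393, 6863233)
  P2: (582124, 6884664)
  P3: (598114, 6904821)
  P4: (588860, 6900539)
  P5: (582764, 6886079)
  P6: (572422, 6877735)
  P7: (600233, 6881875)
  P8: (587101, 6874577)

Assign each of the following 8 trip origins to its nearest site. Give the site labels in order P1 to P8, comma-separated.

P1 → Mu (d²=170224001.00)
P2 → Iota (d²=407473514.00)
P3 → Alpha (d²=91847453.00)
P4 → Delta (d²=260017792.00)
P5 → Iota (d²=381595329.00)
P6 → Mu (d²=818555162.00)
P7 → Iota (d²=17660260.00)
P8 → Mu (d²=207961553.00)

Mu, Iota, Alpha, Delta, Iota, Mu, Iota, Mu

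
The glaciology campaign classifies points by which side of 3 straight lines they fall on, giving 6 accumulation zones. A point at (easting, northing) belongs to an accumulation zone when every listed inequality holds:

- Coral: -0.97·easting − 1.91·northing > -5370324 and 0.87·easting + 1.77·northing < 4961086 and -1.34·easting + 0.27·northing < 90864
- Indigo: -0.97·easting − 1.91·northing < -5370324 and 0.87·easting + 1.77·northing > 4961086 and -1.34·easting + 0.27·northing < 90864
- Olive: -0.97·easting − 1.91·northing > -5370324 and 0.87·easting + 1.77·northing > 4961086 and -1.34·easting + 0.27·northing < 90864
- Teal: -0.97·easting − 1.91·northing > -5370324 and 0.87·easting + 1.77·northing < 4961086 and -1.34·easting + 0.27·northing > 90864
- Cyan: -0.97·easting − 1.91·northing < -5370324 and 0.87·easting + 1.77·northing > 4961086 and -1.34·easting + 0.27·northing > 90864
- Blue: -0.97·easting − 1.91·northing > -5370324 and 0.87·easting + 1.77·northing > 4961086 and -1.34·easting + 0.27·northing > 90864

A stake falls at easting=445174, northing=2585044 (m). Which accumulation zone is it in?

Blue

-0.97·445174 − 1.91·2585044 = -5369252.820, which is > -5370324
0.87·445174 + 1.77·2585044 = 4962829.260, which is > 4961086
-1.34·445174 + 0.27·2585044 = 101428.720, which is > 90864
This sign pattern matches Blue.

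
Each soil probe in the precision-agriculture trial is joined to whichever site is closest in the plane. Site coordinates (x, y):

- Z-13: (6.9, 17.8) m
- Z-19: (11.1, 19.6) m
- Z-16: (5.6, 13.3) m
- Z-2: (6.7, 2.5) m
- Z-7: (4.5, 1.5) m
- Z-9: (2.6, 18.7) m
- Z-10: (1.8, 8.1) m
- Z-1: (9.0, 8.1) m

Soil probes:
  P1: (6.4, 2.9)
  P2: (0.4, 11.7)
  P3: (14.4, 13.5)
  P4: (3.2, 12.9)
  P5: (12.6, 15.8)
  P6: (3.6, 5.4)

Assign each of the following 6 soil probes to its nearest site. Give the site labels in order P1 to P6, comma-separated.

Z-2, Z-10, Z-19, Z-16, Z-19, Z-10

P1 → Z-2 (d²=0.25)
P2 → Z-10 (d²=14.92)
P3 → Z-19 (d²=48.10)
P4 → Z-16 (d²=5.92)
P5 → Z-19 (d²=16.69)
P6 → Z-10 (d²=10.53)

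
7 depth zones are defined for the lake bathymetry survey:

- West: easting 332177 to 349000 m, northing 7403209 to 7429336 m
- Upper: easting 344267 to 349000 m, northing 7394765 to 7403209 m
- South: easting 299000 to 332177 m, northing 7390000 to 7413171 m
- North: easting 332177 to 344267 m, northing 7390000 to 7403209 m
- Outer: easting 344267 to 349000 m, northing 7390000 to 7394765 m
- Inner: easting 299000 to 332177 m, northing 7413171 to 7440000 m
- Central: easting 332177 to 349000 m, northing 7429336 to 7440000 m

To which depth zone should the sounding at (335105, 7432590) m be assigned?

The point has easting = 335105 and northing = 7432590.
Only Central satisfies 332177 ≤ easting ≤ 349000 and 7429336 ≤ northing ≤ 7440000.

Central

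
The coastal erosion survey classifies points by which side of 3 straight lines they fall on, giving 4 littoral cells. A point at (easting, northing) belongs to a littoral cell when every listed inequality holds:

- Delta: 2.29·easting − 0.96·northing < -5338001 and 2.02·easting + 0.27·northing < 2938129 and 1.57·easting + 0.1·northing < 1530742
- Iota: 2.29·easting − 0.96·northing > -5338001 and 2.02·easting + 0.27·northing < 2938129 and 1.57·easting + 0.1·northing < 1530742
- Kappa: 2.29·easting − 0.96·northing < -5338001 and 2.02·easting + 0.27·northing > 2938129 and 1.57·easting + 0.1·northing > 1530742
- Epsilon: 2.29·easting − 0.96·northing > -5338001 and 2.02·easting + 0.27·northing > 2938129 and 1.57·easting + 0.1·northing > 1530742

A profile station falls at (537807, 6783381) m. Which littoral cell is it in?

2.29·537807 − 0.96·6783381 = -5280467.730, which is > -5338001
2.02·537807 + 0.27·6783381 = 2917883.010, which is < 2938129
1.57·537807 + 0.1·6783381 = 1522695.090, which is < 1530742
This sign pattern matches Iota.

Iota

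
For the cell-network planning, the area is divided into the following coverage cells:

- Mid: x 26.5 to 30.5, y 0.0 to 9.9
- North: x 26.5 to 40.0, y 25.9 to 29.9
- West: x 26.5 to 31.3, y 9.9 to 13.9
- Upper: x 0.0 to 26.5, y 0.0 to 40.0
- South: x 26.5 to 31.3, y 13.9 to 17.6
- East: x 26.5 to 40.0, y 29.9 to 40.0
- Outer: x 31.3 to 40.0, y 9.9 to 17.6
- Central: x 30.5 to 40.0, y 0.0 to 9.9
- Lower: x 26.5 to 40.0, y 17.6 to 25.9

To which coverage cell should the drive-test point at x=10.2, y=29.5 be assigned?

The point has x = 10.2 and y = 29.5.
Only Upper satisfies 0.0 ≤ x ≤ 26.5 and 0.0 ≤ y ≤ 40.0.

Upper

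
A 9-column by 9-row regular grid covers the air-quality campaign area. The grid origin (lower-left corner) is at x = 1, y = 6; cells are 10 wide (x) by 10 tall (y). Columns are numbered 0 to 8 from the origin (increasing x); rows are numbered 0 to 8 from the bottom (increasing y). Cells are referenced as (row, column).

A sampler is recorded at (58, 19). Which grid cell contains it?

(1, 5)

Column index: ⌊(58 − 1) / 10⌋ = ⌊5.700⌋ = 5
Row offset from origin: ⌊(19 − 6) / 10⌋ = ⌊1.300⌋ = 1 → row 1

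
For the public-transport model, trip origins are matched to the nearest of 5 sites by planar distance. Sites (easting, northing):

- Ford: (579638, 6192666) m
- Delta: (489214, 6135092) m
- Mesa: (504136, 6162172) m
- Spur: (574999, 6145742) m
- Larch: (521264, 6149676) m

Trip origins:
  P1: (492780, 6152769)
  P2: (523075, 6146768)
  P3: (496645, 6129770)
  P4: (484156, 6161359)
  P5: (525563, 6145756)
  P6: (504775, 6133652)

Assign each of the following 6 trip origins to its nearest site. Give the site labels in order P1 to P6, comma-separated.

Mesa, Larch, Delta, Mesa, Larch, Delta

P1 → Mesa (d²=217375145.00)
P2 → Larch (d²=11736185.00)
P3 → Delta (d²=83543445.00)
P4 → Mesa (d²=399861369.00)
P5 → Larch (d²=33847801.00)
P6 → Delta (d²=244218321.00)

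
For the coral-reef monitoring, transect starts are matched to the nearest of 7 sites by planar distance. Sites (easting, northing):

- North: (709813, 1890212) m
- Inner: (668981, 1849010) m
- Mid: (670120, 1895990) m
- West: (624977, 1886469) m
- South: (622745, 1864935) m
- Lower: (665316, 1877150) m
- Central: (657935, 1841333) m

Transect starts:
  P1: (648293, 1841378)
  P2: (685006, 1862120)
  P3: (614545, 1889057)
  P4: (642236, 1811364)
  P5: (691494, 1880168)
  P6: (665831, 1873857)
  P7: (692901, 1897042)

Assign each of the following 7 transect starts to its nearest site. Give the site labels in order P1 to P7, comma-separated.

P1 → Central (d²=92970189.00)
P2 → Inner (d²=428672725.00)
P3 → West (d²=115524368.00)
P4 → Central (d²=1144599562.00)
P5 → North (d²=436467697.00)
P6 → Lower (d²=11109074.00)
P7 → North (d²=332664644.00)

Central, Inner, West, Central, North, Lower, North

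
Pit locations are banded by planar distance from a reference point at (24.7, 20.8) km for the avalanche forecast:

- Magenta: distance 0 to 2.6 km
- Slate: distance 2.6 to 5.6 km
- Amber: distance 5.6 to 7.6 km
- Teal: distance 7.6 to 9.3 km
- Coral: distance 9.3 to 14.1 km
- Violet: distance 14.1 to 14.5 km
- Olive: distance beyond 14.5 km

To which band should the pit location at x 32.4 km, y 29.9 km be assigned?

Distance = √((32.4−24.7)² + (29.9−20.8)²) = √(59.290 + 82.810) = 11.921 km.
9.3 ≤ 11.921 < 14.1 → Coral.

Coral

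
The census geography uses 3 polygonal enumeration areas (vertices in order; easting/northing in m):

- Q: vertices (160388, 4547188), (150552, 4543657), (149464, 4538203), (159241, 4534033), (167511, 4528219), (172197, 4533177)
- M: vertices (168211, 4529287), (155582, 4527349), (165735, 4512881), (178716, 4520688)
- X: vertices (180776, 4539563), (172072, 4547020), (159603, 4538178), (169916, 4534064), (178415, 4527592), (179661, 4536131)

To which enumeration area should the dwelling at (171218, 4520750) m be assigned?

Cast a ray rightward from (171218, 4520750). For each polygon, the edges (by vertex number in listed order) whose endpoints lie on opposite sides of northing = 4520750, where each meets that height, and whether that is right or left of the point:
Q: no edge straddles that height → 0 crossings.
M: 2–3 at easting≈160212.9 (left), 4–1 at easting≈178640.3 (right) → 1 crossing.
X: no edge straddles that height → 0 crossings.
Only M has an odd count, so the point is inside M.

M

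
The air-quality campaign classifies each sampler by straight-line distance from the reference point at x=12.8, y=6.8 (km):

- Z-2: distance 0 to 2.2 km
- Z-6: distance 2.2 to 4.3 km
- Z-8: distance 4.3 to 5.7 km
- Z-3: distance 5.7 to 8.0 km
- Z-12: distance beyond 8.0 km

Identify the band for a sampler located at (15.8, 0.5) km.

Distance = √((15.8−12.8)² + (0.5−6.8)²) = √(9.000 + 39.690) = 6.978 km.
5.7 ≤ 6.978 < 8.0 → Z-3.

Z-3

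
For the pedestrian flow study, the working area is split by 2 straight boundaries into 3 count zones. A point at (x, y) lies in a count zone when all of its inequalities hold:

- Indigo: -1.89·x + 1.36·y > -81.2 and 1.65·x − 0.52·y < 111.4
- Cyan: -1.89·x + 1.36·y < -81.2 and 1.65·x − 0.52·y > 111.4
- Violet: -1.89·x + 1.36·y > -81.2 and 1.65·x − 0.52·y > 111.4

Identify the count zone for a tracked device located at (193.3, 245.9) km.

Violet

-1.89·193.3 + 1.36·245.9 = -30.913, which is > -81.2
1.65·193.3 − 0.52·245.9 = 191.077, which is > 111.4
This sign pattern matches Violet.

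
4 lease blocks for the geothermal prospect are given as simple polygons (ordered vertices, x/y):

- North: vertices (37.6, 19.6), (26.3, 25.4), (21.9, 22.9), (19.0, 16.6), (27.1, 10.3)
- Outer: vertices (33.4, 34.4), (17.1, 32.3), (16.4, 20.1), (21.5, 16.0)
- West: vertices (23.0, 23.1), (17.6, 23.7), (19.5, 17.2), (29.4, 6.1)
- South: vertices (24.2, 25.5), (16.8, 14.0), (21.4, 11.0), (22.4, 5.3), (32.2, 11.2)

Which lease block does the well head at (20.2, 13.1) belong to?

South

Cast a ray rightward from (20.2, 13.1). For each polygon, the edges (by vertex number in listed order) whose endpoints lie on opposite sides of y = 13.1, where each meets that height, and whether that is right or left of the point:
North: 4–5 at x≈23.50 (right), 5–1 at x≈30.26 (right) → 2 crossings.
Outer: no edge straddles that height → 0 crossings.
West: 3–4 at x≈23.16 (right), 4–1 at x≈26.76 (right) → 2 crossings.
South: 2–3 at x≈18.18 (left), 5–1 at x≈31.14 (right) → 1 crossing.
Only South has an odd count, so the point is inside South.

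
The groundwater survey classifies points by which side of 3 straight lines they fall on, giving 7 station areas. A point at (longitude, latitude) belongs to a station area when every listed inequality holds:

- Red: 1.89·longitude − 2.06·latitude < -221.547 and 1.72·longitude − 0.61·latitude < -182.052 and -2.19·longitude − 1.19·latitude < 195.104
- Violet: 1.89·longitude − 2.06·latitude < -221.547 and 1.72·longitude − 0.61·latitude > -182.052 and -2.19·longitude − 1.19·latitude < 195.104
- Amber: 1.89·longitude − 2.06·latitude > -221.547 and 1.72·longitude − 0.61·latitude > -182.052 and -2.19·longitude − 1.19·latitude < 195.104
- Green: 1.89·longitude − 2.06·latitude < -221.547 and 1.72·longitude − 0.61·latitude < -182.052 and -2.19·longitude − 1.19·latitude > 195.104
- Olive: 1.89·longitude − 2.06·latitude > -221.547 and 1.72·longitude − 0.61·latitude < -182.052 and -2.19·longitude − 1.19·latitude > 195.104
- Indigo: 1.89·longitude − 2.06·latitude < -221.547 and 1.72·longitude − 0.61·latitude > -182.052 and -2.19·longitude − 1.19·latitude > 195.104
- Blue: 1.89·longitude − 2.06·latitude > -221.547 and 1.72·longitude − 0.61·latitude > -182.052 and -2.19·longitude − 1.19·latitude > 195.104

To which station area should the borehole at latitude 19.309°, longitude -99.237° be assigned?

1.89·-99.237 − 2.06·19.309 = -227.334, which is < -221.547
1.72·-99.237 − 0.61·19.309 = -182.466, which is < -182.052
-2.19·-99.237 − 1.19·19.309 = 194.351, which is < 195.104
This sign pattern matches Red.

Red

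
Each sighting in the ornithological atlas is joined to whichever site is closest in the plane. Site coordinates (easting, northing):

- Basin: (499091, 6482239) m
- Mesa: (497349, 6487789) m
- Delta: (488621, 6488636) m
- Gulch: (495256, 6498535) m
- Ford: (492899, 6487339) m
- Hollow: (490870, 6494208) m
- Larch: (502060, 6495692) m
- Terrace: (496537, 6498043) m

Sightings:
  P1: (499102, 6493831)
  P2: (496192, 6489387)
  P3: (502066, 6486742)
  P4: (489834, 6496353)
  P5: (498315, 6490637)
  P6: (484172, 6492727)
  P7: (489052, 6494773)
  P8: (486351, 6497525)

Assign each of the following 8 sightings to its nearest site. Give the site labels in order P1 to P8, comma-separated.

Larch, Mesa, Mesa, Hollow, Mesa, Delta, Hollow, Hollow

P1 → Larch (d²=12213085.00)
P2 → Mesa (d²=3892253.00)
P3 → Mesa (d²=23346298.00)
P4 → Hollow (d²=5674321.00)
P5 → Mesa (d²=9044260.00)
P6 → Delta (d²=36529882.00)
P7 → Hollow (d²=3624349.00)
P8 → Hollow (d²=31423850.00)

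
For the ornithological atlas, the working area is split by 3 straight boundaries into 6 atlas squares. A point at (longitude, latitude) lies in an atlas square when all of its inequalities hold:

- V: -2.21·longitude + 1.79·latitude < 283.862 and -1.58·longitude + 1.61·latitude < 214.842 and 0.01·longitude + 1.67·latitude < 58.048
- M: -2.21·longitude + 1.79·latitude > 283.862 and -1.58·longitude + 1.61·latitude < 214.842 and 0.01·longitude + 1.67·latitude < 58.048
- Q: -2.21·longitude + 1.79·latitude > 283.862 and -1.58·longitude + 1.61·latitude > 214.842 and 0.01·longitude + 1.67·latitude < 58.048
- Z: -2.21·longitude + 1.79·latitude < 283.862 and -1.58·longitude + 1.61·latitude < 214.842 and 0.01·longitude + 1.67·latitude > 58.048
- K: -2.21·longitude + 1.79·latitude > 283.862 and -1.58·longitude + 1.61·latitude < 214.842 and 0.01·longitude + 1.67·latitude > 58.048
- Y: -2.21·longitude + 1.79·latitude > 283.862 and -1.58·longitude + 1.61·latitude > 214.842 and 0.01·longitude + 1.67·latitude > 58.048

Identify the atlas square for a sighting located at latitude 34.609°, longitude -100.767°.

Q

-2.21·-100.767 + 1.79·34.609 = 284.645, which is > 283.862
-1.58·-100.767 + 1.61·34.609 = 214.932, which is > 214.842
0.01·-100.767 + 1.67·34.609 = 56.789, which is < 58.048
This sign pattern matches Q.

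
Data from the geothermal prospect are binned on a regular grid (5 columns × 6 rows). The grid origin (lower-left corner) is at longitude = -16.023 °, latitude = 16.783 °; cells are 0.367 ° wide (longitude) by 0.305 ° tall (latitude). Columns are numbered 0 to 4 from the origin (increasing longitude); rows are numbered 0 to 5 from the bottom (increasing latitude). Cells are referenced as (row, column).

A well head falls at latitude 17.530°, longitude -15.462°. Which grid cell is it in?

Column index: ⌊(-15.462 − -16.023) / 0.367⌋ = ⌊1.529⌋ = 1
Row offset from origin: ⌊(17.530 − 16.783) / 0.305⌋ = ⌊2.449⌋ = 2 → row 2

(2, 1)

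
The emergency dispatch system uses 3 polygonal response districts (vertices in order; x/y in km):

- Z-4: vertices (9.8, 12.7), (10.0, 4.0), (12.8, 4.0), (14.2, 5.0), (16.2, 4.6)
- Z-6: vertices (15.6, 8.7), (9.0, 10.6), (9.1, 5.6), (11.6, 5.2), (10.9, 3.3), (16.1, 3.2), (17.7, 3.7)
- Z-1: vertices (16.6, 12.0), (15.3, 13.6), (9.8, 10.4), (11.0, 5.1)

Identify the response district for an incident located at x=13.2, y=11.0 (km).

Cast a ray rightward from (13.2, 11.0). For each polygon, the edges (by vertex number in listed order) whose endpoints lie on opposite sides of y = 11.0, where each meets that height, and whether that is right or left of the point:
Z-4: 1–2 at x≈9.84 (left), 5–1 at x≈11.14 (left) → 0 crossings.
Z-6: no edge straddles that height → 0 crossings.
Z-1: 2–3 at x≈10.83 (left), 4–1 at x≈15.79 (right) → 1 crossing.
Only Z-1 has an odd count, so the point is inside Z-1.

Z-1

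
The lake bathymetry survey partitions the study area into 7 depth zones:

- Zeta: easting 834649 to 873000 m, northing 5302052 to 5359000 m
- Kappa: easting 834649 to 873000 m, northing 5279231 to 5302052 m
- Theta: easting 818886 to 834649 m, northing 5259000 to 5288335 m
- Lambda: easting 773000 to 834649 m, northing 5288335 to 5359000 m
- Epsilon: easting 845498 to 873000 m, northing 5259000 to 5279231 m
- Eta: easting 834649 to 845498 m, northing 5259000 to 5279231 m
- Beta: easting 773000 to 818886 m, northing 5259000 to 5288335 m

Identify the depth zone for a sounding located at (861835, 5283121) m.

The point has easting = 861835 and northing = 5283121.
Only Kappa satisfies 834649 ≤ easting ≤ 873000 and 5279231 ≤ northing ≤ 5302052.

Kappa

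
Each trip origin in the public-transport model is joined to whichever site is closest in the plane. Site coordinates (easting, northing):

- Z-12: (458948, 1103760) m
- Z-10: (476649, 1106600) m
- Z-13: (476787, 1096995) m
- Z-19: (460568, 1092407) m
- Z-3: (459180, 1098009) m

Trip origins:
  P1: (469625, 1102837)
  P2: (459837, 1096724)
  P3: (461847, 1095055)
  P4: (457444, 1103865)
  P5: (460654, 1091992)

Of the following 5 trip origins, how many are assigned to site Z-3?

1

P1 → Z-10
P2 → Z-3
P3 → Z-19
P4 → Z-12
P5 → Z-19
1 of the 5 goes to Z-3.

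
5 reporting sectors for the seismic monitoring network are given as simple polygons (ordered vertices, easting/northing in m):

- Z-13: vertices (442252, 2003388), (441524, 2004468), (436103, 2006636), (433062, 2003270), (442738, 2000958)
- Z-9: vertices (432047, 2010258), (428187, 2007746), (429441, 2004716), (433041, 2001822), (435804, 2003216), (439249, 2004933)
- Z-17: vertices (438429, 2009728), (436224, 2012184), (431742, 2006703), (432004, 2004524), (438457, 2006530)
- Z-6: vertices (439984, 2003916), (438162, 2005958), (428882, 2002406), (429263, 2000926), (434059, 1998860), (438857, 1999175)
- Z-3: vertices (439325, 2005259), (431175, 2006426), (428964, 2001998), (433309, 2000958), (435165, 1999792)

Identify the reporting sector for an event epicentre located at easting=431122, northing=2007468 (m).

Z-9

Cast a ray rightward from (431122, 2007468). For each polygon, the edges (by vertex number in listed order) whose endpoints lie on opposite sides of northing = 2007468, where each meets that height, and whether that is right or left of the point:
Z-13: no edge straddles that height → 0 crossings.
Z-9: 2–3 at easting≈428302.1 (left), 6–1 at easting≈435820.4 (right) → 1 crossing.
Z-17: 2–3 at easting≈432367.6 (right), 5–1 at easting≈438448.8 (right) → 2 crossings.
Z-6: no edge straddles that height → 0 crossings.
Z-3: no edge straddles that height → 0 crossings.
Only Z-9 has an odd count, so the point is inside Z-9.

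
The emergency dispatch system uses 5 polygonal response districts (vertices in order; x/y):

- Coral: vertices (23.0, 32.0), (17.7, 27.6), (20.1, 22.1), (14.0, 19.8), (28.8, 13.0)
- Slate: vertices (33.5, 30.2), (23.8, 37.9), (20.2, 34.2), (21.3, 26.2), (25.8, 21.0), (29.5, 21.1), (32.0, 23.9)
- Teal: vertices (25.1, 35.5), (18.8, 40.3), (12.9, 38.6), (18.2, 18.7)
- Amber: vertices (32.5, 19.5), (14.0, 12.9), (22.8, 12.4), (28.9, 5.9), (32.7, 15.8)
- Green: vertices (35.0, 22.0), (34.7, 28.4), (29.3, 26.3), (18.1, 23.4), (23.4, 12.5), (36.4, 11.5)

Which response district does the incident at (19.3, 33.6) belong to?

Cast a ray rightward from (19.3, 33.6). For each polygon, the edges (by vertex number in listed order) whose endpoints lie on opposite sides of y = 33.6, where each meets that height, and whether that is right or left of the point:
Coral: no edge straddles that height → 0 crossings.
Slate: 1–2 at x≈29.22 (right), 3–4 at x≈20.28 (right) → 2 crossings.
Teal: 3–4 at x≈14.23 (left), 4–1 at x≈24.32 (right) → 1 crossing.
Amber: no edge straddles that height → 0 crossings.
Green: no edge straddles that height → 0 crossings.
Only Teal has an odd count, so the point is inside Teal.

Teal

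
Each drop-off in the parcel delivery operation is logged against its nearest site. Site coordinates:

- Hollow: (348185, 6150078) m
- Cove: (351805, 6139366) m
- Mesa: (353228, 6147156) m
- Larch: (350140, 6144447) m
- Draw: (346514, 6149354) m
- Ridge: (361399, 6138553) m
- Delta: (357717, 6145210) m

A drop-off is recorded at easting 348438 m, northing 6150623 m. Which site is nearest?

Hollow

Squared distances to each site:
Hollow: 361034.000; Cove: 138056738.000; Mesa: 34964189.000; Larch: 41039780.000; Draw: 5312137.000; Ridge: 313672421.000; Delta: 115400410.000.
Minimum at Hollow.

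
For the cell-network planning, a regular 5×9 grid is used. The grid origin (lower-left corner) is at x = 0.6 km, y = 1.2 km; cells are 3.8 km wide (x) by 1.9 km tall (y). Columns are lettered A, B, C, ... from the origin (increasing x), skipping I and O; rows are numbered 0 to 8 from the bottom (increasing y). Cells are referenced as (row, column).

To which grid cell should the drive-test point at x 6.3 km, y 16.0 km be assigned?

(7, B)

Column index: ⌊(6.3 − 0.6) / 3.8⌋ = ⌊1.500⌋ = 1 → column B
Row offset from origin: ⌊(16.0 − 1.2) / 1.9⌋ = ⌊7.789⌋ = 7 → row 7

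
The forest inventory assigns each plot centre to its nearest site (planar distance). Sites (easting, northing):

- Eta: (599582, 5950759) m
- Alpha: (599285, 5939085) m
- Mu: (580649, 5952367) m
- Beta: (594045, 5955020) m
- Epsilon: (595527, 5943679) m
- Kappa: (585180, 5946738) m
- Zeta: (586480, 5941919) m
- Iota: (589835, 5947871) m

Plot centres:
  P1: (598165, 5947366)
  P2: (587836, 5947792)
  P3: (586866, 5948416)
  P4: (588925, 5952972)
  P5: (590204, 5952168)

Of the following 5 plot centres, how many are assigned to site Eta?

1

P1 → Eta
P2 → Iota
P3 → Kappa
P4 → Iota
P5 → Iota
1 of the 5 goes to Eta.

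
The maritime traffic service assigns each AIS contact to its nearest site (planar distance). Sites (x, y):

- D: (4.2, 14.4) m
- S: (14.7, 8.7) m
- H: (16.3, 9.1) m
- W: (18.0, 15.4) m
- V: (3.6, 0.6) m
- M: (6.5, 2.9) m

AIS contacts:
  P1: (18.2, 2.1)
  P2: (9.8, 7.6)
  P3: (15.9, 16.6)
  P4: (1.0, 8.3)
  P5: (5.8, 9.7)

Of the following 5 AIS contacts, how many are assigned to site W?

1

P1 → H
P2 → S
P3 → W
P4 → D
P5 → D
1 of the 5 goes to W.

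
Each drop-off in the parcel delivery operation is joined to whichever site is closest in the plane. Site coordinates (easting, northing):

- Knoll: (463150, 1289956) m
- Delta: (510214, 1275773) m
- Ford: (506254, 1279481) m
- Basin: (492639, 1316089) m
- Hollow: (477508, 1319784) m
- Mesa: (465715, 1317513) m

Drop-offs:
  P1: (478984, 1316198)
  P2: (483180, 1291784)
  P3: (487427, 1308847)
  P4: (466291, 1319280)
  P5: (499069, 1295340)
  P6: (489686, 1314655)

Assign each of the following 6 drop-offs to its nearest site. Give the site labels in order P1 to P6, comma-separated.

Hollow, Knoll, Basin, Mesa, Ford, Basin

P1 → Hollow (d²=15037972.00)
P2 → Knoll (d²=404542484.00)
P3 → Basin (d²=79611508.00)
P4 → Mesa (d²=3454065.00)
P5 → Ford (d²=303132106.00)
P6 → Basin (d²=10776565.00)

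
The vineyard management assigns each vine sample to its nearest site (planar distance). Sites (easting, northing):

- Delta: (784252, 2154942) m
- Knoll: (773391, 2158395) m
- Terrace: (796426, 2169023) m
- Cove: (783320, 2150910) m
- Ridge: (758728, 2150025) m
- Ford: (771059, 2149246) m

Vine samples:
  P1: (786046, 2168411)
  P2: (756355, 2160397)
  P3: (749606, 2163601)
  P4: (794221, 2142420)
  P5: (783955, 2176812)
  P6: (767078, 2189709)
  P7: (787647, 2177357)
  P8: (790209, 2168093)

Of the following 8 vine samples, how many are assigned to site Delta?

0

P1 → Terrace
P2 → Ridge
P3 → Ridge
P4 → Cove
P5 → Terrace
P6 → Knoll
P7 → Terrace
P8 → Terrace
0 of the 8 go to Delta.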